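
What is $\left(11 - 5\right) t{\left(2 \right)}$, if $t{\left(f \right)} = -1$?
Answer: $-6$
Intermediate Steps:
$\left(11 - 5\right) t{\left(2 \right)} = \left(11 - 5\right) \left(-1\right) = 6 \left(-1\right) = -6$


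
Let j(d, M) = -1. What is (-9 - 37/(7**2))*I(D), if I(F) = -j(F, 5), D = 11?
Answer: -478/49 ≈ -9.7551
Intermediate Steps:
I(F) = 1 (I(F) = -1*(-1) = 1)
(-9 - 37/(7**2))*I(D) = (-9 - 37/(7**2))*1 = (-9 - 37/49)*1 = -478/49*1 = -478/49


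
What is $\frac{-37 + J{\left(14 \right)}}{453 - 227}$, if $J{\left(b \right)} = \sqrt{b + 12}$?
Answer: $- \frac{37}{226} + \frac{\sqrt{26}}{226} \approx -0.14115$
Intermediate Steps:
$J{\left(b \right)} = \sqrt{12 + b}$
$\frac{-37 + J{\left(14 \right)}}{453 - 227} = \frac{-37 + \sqrt{12 + 14}}{453 - 227} = \frac{-37 + \sqrt{26}}{226} = \left(-37 + \sqrt{26}\right) \frac{1}{226} = - \frac{37}{226} + \frac{\sqrt{26}}{226}$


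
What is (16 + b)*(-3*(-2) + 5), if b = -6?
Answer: 110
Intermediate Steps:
(16 + b)*(-3*(-2) + 5) = (16 - 6)*(-3*(-2) + 5) = 10*(6 + 5) = 10*11 = 110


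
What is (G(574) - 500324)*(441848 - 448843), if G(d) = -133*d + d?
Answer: 4029763540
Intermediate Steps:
G(d) = -132*d
(G(574) - 500324)*(441848 - 448843) = (-132*574 - 500324)*(441848 - 448843) = (-75768 - 500324)*(-6995) = -576092*(-6995) = 4029763540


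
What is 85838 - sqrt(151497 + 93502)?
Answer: 85838 - sqrt(244999) ≈ 85343.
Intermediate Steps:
85838 - sqrt(151497 + 93502) = 85838 - sqrt(244999)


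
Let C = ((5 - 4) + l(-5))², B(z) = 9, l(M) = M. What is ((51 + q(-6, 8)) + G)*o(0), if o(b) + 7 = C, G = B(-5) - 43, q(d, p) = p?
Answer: 225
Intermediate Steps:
G = -34 (G = 9 - 43 = -34)
C = 16 (C = ((5 - 4) - 5)² = (1 - 5)² = (-4)² = 16)
o(b) = 9 (o(b) = -7 + 16 = 9)
((51 + q(-6, 8)) + G)*o(0) = ((51 + 8) - 34)*9 = (59 - 34)*9 = 25*9 = 225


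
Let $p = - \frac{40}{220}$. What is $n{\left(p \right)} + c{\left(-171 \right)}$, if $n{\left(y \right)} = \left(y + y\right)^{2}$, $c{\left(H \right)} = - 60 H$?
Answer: $\frac{1241476}{121} \approx 10260.0$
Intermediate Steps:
$p = - \frac{2}{11}$ ($p = \left(-40\right) \frac{1}{220} = - \frac{2}{11} \approx -0.18182$)
$n{\left(y \right)} = 4 y^{2}$ ($n{\left(y \right)} = \left(2 y\right)^{2} = 4 y^{2}$)
$n{\left(p \right)} + c{\left(-171 \right)} = 4 \left(- \frac{2}{11}\right)^{2} - -10260 = 4 \cdot \frac{4}{121} + 10260 = \frac{16}{121} + 10260 = \frac{1241476}{121}$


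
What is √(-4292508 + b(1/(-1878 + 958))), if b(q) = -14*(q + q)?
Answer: I*√227073671590/230 ≈ 2071.8*I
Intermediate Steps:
b(q) = -28*q
√(-4292508 + b(1/(-1878 + 958))) = √(-4292508 - 28/(-1878 + 958)) = √(-4292508 - 28/(-920)) = √(-4292508 - 28*(-1/920)) = √(-4292508 + 7/230) = √(-987276833/230) = I*√227073671590/230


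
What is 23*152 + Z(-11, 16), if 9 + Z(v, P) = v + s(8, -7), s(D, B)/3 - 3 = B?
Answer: 3464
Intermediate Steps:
s(D, B) = 9 + 3*B
Z(v, P) = -21 + v (Z(v, P) = -9 + (v + (9 + 3*(-7))) = -9 + (v + (9 - 21)) = -9 + (v - 12) = -9 + (-12 + v) = -21 + v)
23*152 + Z(-11, 16) = 23*152 + (-21 - 11) = 3496 - 32 = 3464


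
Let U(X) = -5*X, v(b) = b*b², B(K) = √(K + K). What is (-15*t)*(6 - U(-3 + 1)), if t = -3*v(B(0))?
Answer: 0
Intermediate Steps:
B(K) = √2*√K (B(K) = √(2*K) = √2*√K)
v(b) = b³
t = 0 (t = -3*(√2*√0)³ = -3*(√2*0)³ = -3*0³ = -3*0 = 0)
(-15*t)*(6 - U(-3 + 1)) = (-15*0)*(6 - (-5)*(-3 + 1)) = 0*(6 - (-5)*(-2)) = 0*(6 - 1*10) = 0*(6 - 10) = 0*(-4) = 0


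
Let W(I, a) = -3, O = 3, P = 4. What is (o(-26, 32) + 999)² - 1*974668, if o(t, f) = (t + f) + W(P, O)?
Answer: 29336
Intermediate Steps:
o(t, f) = -3 + f + t (o(t, f) = (t + f) - 3 = (f + t) - 3 = -3 + f + t)
(o(-26, 32) + 999)² - 1*974668 = ((-3 + 32 - 26) + 999)² - 1*974668 = (3 + 999)² - 974668 = 1002² - 974668 = 1004004 - 974668 = 29336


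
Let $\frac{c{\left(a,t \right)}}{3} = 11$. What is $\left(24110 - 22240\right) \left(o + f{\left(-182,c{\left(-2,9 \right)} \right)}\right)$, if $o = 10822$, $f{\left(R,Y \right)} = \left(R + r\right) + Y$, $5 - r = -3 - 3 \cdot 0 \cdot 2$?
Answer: $19973470$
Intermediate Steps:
$c{\left(a,t \right)} = 33$ ($c{\left(a,t \right)} = 3 \cdot 11 = 33$)
$r = 8$ ($r = 5 - \left(-3 - 3 \cdot 0 \cdot 2\right) = 5 - \left(-3 - 0\right) = 5 - \left(-3 + 0\right) = 5 - -3 = 5 + 3 = 8$)
$f{\left(R,Y \right)} = 8 + R + Y$ ($f{\left(R,Y \right)} = \left(R + 8\right) + Y = \left(8 + R\right) + Y = 8 + R + Y$)
$\left(24110 - 22240\right) \left(o + f{\left(-182,c{\left(-2,9 \right)} \right)}\right) = \left(24110 - 22240\right) \left(10822 + \left(8 - 182 + 33\right)\right) = 1870 \left(10822 - 141\right) = 1870 \cdot 10681 = 19973470$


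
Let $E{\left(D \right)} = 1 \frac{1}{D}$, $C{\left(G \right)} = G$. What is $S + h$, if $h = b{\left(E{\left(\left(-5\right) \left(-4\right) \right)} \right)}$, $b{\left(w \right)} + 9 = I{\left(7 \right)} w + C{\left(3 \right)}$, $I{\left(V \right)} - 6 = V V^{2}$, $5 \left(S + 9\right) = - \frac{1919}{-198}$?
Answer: $\frac{8689}{1980} \approx 4.3884$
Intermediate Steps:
$S = - \frac{6991}{990}$ ($S = -9 + \frac{\left(-1919\right) \frac{1}{-198}}{5} = -9 + \frac{\left(-1919\right) \left(- \frac{1}{198}\right)}{5} = -9 + \frac{1}{5} \cdot \frac{1919}{198} = -9 + \frac{1919}{990} = - \frac{6991}{990} \approx -7.0616$)
$E{\left(D \right)} = \frac{1}{D}$
$I{\left(V \right)} = 6 + V^{3}$ ($I{\left(V \right)} = 6 + V V^{2} = 6 + V^{3}$)
$b{\left(w \right)} = -6 + 349 w$ ($b{\left(w \right)} = -9 + \left(\left(6 + 7^{3}\right) w + 3\right) = -9 + \left(\left(6 + 343\right) w + 3\right) = -9 + \left(349 w + 3\right) = -9 + \left(3 + 349 w\right) = -6 + 349 w$)
$h = \frac{229}{20}$ ($h = -6 + \frac{349}{\left(-5\right) \left(-4\right)} = -6 + \frac{349}{20} = \frac{229}{20} \approx 11.45$)
$S + h = - \frac{6991}{990} + \frac{229}{20} = \frac{8689}{1980}$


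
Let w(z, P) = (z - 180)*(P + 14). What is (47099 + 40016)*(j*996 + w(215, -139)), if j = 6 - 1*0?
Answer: 139471115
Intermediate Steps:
w(z, P) = (-180 + z)*(14 + P)
j = 6 (j = 6 + 0 = 6)
(47099 + 40016)*(j*996 + w(215, -139)) = (47099 + 40016)*(6*996 + (-2520 - 180*(-139) + 14*215 - 139*215)) = 87115*(5976 + (-2520 + 25020 + 3010 - 29885)) = 87115*(5976 - 4375) = 87115*1601 = 139471115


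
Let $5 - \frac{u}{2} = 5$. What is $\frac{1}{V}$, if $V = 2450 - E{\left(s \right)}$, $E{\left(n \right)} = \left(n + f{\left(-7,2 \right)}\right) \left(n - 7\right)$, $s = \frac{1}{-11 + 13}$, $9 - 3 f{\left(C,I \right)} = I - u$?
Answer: $\frac{12}{29621} \approx 0.00040512$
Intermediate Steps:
$u = 0$ ($u = 10 - 10 = 0$)
$f{\left(C,I \right)} = 3 - \frac{I}{3}$ ($f{\left(C,I \right)} = 3 - \frac{I - 0}{3} = 3 - \frac{I + 0}{3} = 3 - \frac{I}{3}$)
$s = \frac{1}{2} \approx 0.5$
$E{\left(n \right)} = \left(-7 + n\right) \left(\frac{7}{3} + n\right)$ ($E{\left(n \right)} = \left(n + \left(3 - \frac{2}{3}\right)\right) \left(n - 7\right) = \left(n + \left(3 - \frac{2}{3}\right)\right) \left(-7 + n\right) = \left(n + \frac{7}{3}\right) \left(-7 + n\right) = \left(\frac{7}{3} + n\right) \left(-7 + n\right) = \left(-7 + n\right) \left(\frac{7}{3} + n\right)$)
$V = \frac{29621}{12}$ ($V = 2450 - \left(- \frac{49}{3} + \left(\frac{1}{2}\right)^{2} - \frac{7}{3}\right) = 2450 - \left(- \frac{49}{3} + \frac{1}{4} - \frac{7}{3}\right) = 2450 - - \frac{221}{12} = 2450 + \frac{221}{12} = \frac{29621}{12} \approx 2468.4$)
$\frac{1}{V} = \frac{1}{\frac{29621}{12}} = \frac{12}{29621}$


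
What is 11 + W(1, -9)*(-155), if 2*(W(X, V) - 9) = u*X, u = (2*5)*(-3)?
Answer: 941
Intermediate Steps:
u = -30 (u = 10*(-3) = -30)
W(X, V) = 9 - 15*X (W(X, V) = 9 + (-30*X)/2 = 9 - 15*X)
11 + W(1, -9)*(-155) = 11 + (9 - 15*1)*(-155) = 11 + (9 - 15)*(-155) = 11 - 6*(-155) = 11 + 930 = 941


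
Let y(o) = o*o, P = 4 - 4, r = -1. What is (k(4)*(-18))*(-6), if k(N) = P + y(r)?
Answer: 108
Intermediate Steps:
P = 0
y(o) = o²
k(N) = 1 (k(N) = 0 + (-1)² = 0 + 1 = 1)
(k(4)*(-18))*(-6) = (1*(-18))*(-6) = -18*(-6) = 108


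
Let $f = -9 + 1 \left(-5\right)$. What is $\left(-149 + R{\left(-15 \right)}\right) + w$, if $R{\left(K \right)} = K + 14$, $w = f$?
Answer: $-164$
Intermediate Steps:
$f = -14$ ($f = -9 - 5 = -14$)
$w = -14$
$R{\left(K \right)} = 14 + K$
$\left(-149 + R{\left(-15 \right)}\right) + w = \left(-149 + \left(14 - 15\right)\right) - 14 = \left(-149 - 1\right) - 14 = -150 - 14 = -164$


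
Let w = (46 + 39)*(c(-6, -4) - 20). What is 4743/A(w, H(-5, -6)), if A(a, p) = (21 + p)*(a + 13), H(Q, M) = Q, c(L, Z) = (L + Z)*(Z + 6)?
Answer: -1581/18064 ≈ -0.087522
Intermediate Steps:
c(L, Z) = (6 + Z)*(L + Z) (c(L, Z) = (L + Z)*(6 + Z) = (6 + Z)*(L + Z))
w = -3400 (w = (46 + 39)*(((-4)**2 + 6*(-6) + 6*(-4) - 6*(-4)) - 20) = 85*((16 - 36 - 24 + 24) - 20) = 85*(-20 - 20) = 85*(-40) = -3400)
A(a, p) = (13 + a)*(21 + p) (A(a, p) = (21 + p)*(13 + a) = (13 + a)*(21 + p))
4743/A(w, H(-5, -6)) = 4743/(273 + 13*(-5) + 21*(-3400) - 3400*(-5)) = 4743/(273 - 65 - 71400 + 17000) = 4743/(-54192) = 4743*(-1/54192) = -1581/18064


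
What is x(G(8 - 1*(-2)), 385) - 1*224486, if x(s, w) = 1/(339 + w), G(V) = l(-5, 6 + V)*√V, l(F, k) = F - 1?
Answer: -162527863/724 ≈ -2.2449e+5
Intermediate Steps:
l(F, k) = -1 + F
G(V) = -6*√V (G(V) = (-1 - 5)*√V = -6*√V)
x(G(8 - 1*(-2)), 385) - 1*224486 = 1/(339 + 385) - 1*224486 = 1/724 - 224486 = -162527863/724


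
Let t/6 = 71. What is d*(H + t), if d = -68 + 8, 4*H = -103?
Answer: -24015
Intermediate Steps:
t = 426 (t = 6*71 = 426)
H = -103/4 (H = (1/4)*(-103) = -103/4 ≈ -25.750)
d = -60
d*(H + t) = -60*(-103/4 + 426) = -60*1601/4 = -24015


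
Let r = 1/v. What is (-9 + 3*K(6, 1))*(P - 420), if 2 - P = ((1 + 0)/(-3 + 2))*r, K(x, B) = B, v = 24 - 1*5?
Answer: 47646/19 ≈ 2507.7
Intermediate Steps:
v = 19 (v = 24 - 5 = 19)
r = 1/19 ≈ 0.052632
P = 39/19 (P = 2 - (1 + 0)/(-3 + 2)/19 = 2 - 1/(-1)/19 = 2 - 1*(-1)/19 = 2 - (-1)/19 = 2 - 1*(-1/19) = 2 + 1/19 = 39/19 ≈ 2.0526)
(-9 + 3*K(6, 1))*(P - 420) = (-9 + 3*1)*(39/19 - 420) = (-9 + 3)*(-7941/19) = -6*(-7941/19) = 47646/19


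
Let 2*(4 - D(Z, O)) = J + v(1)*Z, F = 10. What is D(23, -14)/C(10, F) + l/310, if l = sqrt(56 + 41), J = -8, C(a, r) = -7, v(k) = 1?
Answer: 1/2 + sqrt(97)/310 ≈ 0.53177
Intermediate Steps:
l = sqrt(97) ≈ 9.8489
D(Z, O) = 8 - Z/2 (D(Z, O) = 4 - (-8 + 1*Z)/2 = 4 - (-8 + Z)/2 = 4 + (4 - Z/2) = 8 - Z/2)
D(23, -14)/C(10, F) + l/310 = (8 - 1/2*23)/(-7) + sqrt(97)/310 = (8 - 23/2)*(-1/7) + sqrt(97)*(1/310) = -7/2*(-1/7) + sqrt(97)/310 = 1/2 + sqrt(97)/310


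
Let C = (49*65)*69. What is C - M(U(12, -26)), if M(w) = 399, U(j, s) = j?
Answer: 219366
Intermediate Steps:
C = 219765 (C = 3185*69 = 219765)
C - M(U(12, -26)) = 219765 - 1*399 = 219765 - 399 = 219366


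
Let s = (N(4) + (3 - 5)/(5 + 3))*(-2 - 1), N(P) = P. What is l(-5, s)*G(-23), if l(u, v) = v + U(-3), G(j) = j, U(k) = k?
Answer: 1311/4 ≈ 327.75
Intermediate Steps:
s = -45/4 (s = (4 + (3 - 5)/(5 + 3))*(-2 - 1) = (4 - 2/8)*(-3) = (4 - 2*⅛)*(-3) = (4 - ¼)*(-3) = (15/4)*(-3) = -45/4 ≈ -11.250)
l(u, v) = -3 + v (l(u, v) = v - 3 = -3 + v)
l(-5, s)*G(-23) = (-3 - 45/4)*(-23) = -57/4*(-23) = 1311/4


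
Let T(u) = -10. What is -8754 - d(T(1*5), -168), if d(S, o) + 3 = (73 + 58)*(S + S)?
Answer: -6131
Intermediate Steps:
d(S, o) = -3 + 262*S (d(S, o) = -3 + (73 + 58)*(S + S) = -3 + 131*(2*S) = -3 + 262*S)
-8754 - d(T(1*5), -168) = -8754 - (-3 + 262*(-10)) = -8754 - (-3 - 2620) = -8754 - 1*(-2623) = -8754 + 2623 = -6131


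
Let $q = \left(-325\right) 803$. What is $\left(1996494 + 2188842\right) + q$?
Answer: $3924361$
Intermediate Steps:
$q = -260975$
$\left(1996494 + 2188842\right) + q = \left(1996494 + 2188842\right) - 260975 = 4185336 - 260975 = 3924361$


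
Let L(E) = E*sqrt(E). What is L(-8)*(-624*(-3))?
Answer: -29952*I*sqrt(2) ≈ -42359.0*I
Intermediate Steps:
L(E) = E**(3/2)
L(-8)*(-624*(-3)) = (-8)**(3/2)*(-624*(-3)) = -16*I*sqrt(2)*1872 = -29952*I*sqrt(2)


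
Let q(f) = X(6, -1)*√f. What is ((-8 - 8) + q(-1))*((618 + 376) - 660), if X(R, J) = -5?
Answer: -5344 - 1670*I ≈ -5344.0 - 1670.0*I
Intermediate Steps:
q(f) = -5*√f
((-8 - 8) + q(-1))*((618 + 376) - 660) = ((-8 - 8) - 5*I)*((618 + 376) - 660) = (-16 - 5*I)*(994 - 660) = (-16 - 5*I)*334 = -5344 - 1670*I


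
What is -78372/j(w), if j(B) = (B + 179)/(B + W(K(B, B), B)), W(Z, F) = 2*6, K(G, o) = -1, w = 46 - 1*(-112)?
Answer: -13323240/337 ≈ -39535.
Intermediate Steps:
w = 158 (w = 46 + 112 = 158)
W(Z, F) = 12
j(B) = (179 + B)/(12 + B) (j(B) = (B + 179)/(B + 12) = (179 + B)/(12 + B))
-78372/j(w) = -78372*(12 + 158)/(179 + 158) = -78372/(337/170) = -78372/((1/170)*337) = -78372/337/170 = -78372*170/337 = -13323240/337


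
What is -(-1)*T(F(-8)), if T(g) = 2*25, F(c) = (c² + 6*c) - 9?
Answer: 50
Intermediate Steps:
F(c) = -9 + c² + 6*c
T(g) = 50
-(-1)*T(F(-8)) = -(-1)*50 = -1*(-50) = 50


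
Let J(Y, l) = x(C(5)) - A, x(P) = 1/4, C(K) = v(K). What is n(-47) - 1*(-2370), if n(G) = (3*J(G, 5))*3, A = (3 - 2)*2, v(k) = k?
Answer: 9417/4 ≈ 2354.3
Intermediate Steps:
C(K) = K
x(P) = 1/4
A = 2 (A = 1*2 = 2)
J(Y, l) = -7/4 (J(Y, l) = 1/4 - 1*2 = 1/4 - 2 = -7/4)
n(G) = -63/4 (n(G) = (3*(-7/4))*3 = -21/4*3 = -63/4)
n(-47) - 1*(-2370) = -63/4 - 1*(-2370) = -63/4 + 2370 = 9417/4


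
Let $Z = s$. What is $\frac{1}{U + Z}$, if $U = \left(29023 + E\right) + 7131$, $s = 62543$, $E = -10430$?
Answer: $\frac{1}{88267} \approx 1.1329 \cdot 10^{-5}$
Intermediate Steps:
$Z = 62543$
$U = 25724$ ($U = \left(29023 - 10430\right) + 7131 = 18593 + 7131 = 25724$)
$\frac{1}{U + Z} = \frac{1}{25724 + 62543} = \frac{1}{88267}$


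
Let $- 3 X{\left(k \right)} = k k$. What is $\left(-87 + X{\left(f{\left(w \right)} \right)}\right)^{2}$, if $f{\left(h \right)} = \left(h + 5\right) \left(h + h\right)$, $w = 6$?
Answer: $34751025$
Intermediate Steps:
$f{\left(h \right)} = 2 h \left(5 + h\right)$ ($f{\left(h \right)} = \left(5 + h\right) 2 h = 2 h \left(5 + h\right)$)
$X{\left(k \right)} = - \frac{k^{2}}{3}$ ($X{\left(k \right)} = - \frac{k k}{3} = - \frac{k^{2}}{3}$)
$\left(-87 + X{\left(f{\left(w \right)} \right)}\right)^{2} = \left(-87 - \frac{\left(2 \cdot 6 \left(5 + 6\right)\right)^{2}}{3}\right)^{2} = \left(-87 - \frac{\left(2 \cdot 6 \cdot 11\right)^{2}}{3}\right)^{2} = \left(-87 - \frac{132^{2}}{3}\right)^{2} = \left(-87 - 5808\right)^{2} = \left(-5895\right)^{2} = 34751025$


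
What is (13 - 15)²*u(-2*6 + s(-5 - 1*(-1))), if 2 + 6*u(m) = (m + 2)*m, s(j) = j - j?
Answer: 236/3 ≈ 78.667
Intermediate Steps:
s(j) = 0
u(m) = -⅓ + m*(2 + m)/6 (u(m) = -⅓ + ((m + 2)*m)/6 = -⅓ + ((2 + m)*m)/6 = -⅓ + (m*(2 + m))/6 = -⅓ + m*(2 + m)/6)
(13 - 15)²*u(-2*6 + s(-5 - 1*(-1))) = (13 - 15)²*(-⅓ + (-2*6 + 0)/3 + (-2*6 + 0)²/6) = (-2)²*(-⅓ + (-12 + 0)/3 + (-12 + 0)²/6) = 4*(-⅓ + (⅓)*(-12) + (⅙)*(-12)²) = 4*(-⅓ - 4 + (⅙)*144) = 4*(-⅓ - 4 + 24) = 4*(59/3) = 236/3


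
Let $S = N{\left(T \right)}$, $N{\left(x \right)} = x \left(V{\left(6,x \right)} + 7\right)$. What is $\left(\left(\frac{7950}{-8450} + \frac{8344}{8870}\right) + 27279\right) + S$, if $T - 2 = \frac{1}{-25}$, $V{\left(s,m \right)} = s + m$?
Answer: $\frac{2558499570878}{93689375} \approx 27308.0$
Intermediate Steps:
$V{\left(s,m \right)} = m + s$
$T = \frac{49}{25}$ ($T = 2 + \frac{1}{-25} = 2 - \frac{1}{25} = \frac{49}{25} \approx 1.96$)
$N{\left(x \right)} = x \left(13 + x\right)$ ($N{\left(x \right)} = x \left(\left(x + 6\right) + 7\right) = x \left(\left(6 + x\right) + 7\right) = x \left(13 + x\right)$)
$S = \frac{18326}{625}$ ($S = \frac{49 \left(13 + \frac{49}{25}\right)}{25} = \frac{49}{25} \cdot \frac{374}{25} = \frac{18326}{625} \approx 29.322$)
$\left(\left(\frac{7950}{-8450} + \frac{8344}{8870}\right) + 27279\right) + S = \left(\left(\frac{7950}{-8450} + \frac{8344}{8870}\right) + 27279\right) + \frac{18326}{625} = \left(\left(7950 \left(- \frac{1}{8450}\right) + 8344 \cdot \frac{1}{8870}\right) + 27279\right) + \frac{18326}{625} = \left(\left(- \frac{159}{169} + \frac{4172}{4435}\right) + 27279\right) + \frac{18326}{625} = \left(- \frac{97}{749515} + 27279\right) + \frac{18326}{625} = \frac{20446019588}{749515} + \frac{18326}{625} = \frac{2558499570878}{93689375}$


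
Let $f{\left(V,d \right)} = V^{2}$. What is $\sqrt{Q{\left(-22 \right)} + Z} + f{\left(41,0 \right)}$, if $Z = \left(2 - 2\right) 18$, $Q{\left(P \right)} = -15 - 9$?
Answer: $1681 + 2 i \sqrt{6} \approx 1681.0 + 4.899 i$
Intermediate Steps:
$Q{\left(P \right)} = -24$
$Z = 0$ ($Z = 0 \cdot 18 = 0$)
$\sqrt{Q{\left(-22 \right)} + Z} + f{\left(41,0 \right)} = \sqrt{-24 + 0} + 41^{2} = \sqrt{-24} + 1681 = 2 i \sqrt{6} + 1681 = 1681 + 2 i \sqrt{6}$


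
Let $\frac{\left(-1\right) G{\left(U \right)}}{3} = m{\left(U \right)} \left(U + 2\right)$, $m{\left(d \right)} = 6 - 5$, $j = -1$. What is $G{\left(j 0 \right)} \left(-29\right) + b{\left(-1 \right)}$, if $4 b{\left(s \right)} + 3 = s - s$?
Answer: $\frac{693}{4} \approx 173.25$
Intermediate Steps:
$b{\left(s \right)} = - \frac{3}{4}$ ($b{\left(s \right)} = - \frac{3}{4} + \frac{s - s}{4} = - \frac{3}{4} + \frac{1}{4} \cdot 0 = - \frac{3}{4} + 0 = - \frac{3}{4}$)
$m{\left(d \right)} = 1$
$G{\left(U \right)} = -6 - 3 U$ ($G{\left(U \right)} = - 3 \cdot 1 \left(U + 2\right) = - 3 \cdot 1 \left(2 + U\right) = - 3 \left(2 + U\right) = -6 - 3 U$)
$G{\left(j 0 \right)} \left(-29\right) + b{\left(-1 \right)} = \left(-6 - 3 \left(\left(-1\right) 0\right)\right) \left(-29\right) - \frac{3}{4} = \left(-6 - 0\right) \left(-29\right) - \frac{3}{4} = \left(-6 + 0\right) \left(-29\right) - \frac{3}{4} = \left(-6\right) \left(-29\right) - \frac{3}{4} = 174 - \frac{3}{4} = \frac{693}{4}$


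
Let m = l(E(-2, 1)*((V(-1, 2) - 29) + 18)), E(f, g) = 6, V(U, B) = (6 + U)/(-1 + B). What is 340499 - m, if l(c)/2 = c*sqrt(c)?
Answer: 340499 + 432*I ≈ 3.405e+5 + 432.0*I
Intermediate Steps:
V(U, B) = (6 + U)/(-1 + B)
l(c) = 2*c**(3/2) (l(c) = 2*(c*sqrt(c)) = 2*c**(3/2))
m = -432*I (m = 2*(6*(((6 - 1)/(-1 + 2) - 29) + 18))**(3/2) = 2*(6*((5/1 - 29) + 18))**(3/2) = 2*(6*((1*5 - 29) + 18))**(3/2) = 2*(6*((5 - 29) + 18))**(3/2) = 2*(6*(-24 + 18))**(3/2) = 2*(6*(-6))**(3/2) = 2*(-36)**(3/2) = 2*(-216*I) = -432*I ≈ -432.0*I)
340499 - m = 340499 - (-432)*I = 340499 + 432*I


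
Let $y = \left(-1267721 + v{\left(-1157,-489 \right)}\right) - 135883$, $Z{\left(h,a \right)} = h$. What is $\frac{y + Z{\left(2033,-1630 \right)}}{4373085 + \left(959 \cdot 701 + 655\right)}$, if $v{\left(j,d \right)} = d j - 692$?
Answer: $- \frac{836490}{5045999} \approx -0.16577$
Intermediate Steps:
$v{\left(j,d \right)} = -692 + d j$
$y = -838523$ ($y = \left(-1267721 - -565081\right) - 135883 = \left(-1267721 + \left(-692 + 565773\right)\right) - 135883 = \left(-1267721 + 565081\right) - 135883 = -702640 - 135883 = -838523$)
$\frac{y + Z{\left(2033,-1630 \right)}}{4373085 + \left(959 \cdot 701 + 655\right)} = \frac{-838523 + 2033}{4373085 + \left(959 \cdot 701 + 655\right)} = - \frac{836490}{4373085 + \left(672259 + 655\right)} = - \frac{836490}{4373085 + 672914} = - \frac{836490}{5045999}$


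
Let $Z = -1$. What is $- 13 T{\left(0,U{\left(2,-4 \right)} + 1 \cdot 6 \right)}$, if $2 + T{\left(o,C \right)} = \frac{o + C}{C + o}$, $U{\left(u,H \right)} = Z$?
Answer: $13$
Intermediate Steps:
$U{\left(u,H \right)} = -1$
$T{\left(o,C \right)} = -1$ ($T{\left(o,C \right)} = -2 + \frac{o + C}{C + o} = -2 + \frac{C + o}{C + o} = -2 + 1 = -1$)
$- 13 T{\left(0,U{\left(2,-4 \right)} + 1 \cdot 6 \right)} = \left(-13\right) \left(-1\right) = 13$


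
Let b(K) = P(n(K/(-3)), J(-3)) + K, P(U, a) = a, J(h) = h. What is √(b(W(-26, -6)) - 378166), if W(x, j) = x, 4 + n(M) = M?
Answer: I*√378195 ≈ 614.98*I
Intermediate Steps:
n(M) = -4 + M
b(K) = -3 + K
√(b(W(-26, -6)) - 378166) = √((-3 - 26) - 378166) = √(-29 - 378166) = √(-378195) = I*√378195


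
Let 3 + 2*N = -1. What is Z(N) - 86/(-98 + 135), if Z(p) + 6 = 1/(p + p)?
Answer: -1269/148 ≈ -8.5743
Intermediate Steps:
N = -2 (N = -3/2 + (½)*(-1) = -3/2 - ½ = -2)
Z(p) = -6 + 1/(2*p) (Z(p) = -6 + 1/(p + p) = -6 + 1/(2*p))
Z(N) - 86/(-98 + 135) = (-6 + (½)/(-2)) - 86/(-98 + 135) = (-6 + (½)*(-½)) - 86/37 = (-6 - ¼) - 86*1/37 = -25/4 - 86/37 = -1269/148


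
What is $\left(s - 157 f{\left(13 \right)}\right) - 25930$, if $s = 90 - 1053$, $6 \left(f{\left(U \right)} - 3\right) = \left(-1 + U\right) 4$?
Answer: $-28620$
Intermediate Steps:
$f{\left(U \right)} = \frac{7}{3} + \frac{2 U}{3}$ ($f{\left(U \right)} = 3 + \frac{\left(-1 + U\right) 4}{6} = 3 + \frac{-4 + 4 U}{6} = 3 + \left(- \frac{2}{3} + \frac{2 U}{3}\right) = \frac{7}{3} + \frac{2 U}{3}$)
$s = -963$ ($s = 90 - 1053 = -963$)
$\left(s - 157 f{\left(13 \right)}\right) - 25930 = \left(-963 - 157 \left(\frac{7}{3} + \frac{2}{3} \cdot 13\right)\right) - 25930 = \left(-963 - 157 \left(\frac{7}{3} + \frac{26}{3}\right)\right) - 25930 = \left(-963 - 1727\right) - 25930 = -2690 - 25930 = -28620$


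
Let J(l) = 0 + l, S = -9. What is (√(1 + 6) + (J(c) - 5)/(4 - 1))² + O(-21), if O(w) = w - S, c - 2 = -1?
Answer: -29/9 - 8*√7/3 ≈ -10.278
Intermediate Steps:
c = 1 (c = 2 - 1 = 1)
O(w) = 9 + w (O(w) = w - 1*(-9) = w + 9 = 9 + w)
J(l) = l
(√(1 + 6) + (J(c) - 5)/(4 - 1))² + O(-21) = (√(1 + 6) + (1 - 5)/(4 - 1))² + (9 - 21) = (√7 - 4/3)² - 12 = (-4/3 + √7)² - 12 = -12 + (-4/3 + √7)²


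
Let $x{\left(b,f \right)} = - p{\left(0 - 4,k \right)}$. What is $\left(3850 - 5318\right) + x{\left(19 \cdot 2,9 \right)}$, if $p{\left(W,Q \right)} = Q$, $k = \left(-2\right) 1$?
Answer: $-1466$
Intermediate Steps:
$k = -2$
$x{\left(b,f \right)} = 2$ ($x{\left(b,f \right)} = \left(-1\right) \left(-2\right) = 2$)
$\left(3850 - 5318\right) + x{\left(19 \cdot 2,9 \right)} = \left(3850 - 5318\right) + 2 = -1468 + 2 = -1466$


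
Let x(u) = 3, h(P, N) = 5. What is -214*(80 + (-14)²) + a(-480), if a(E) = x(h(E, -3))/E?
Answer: -9450241/160 ≈ -59064.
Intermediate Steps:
a(E) = 3/E
-214*(80 + (-14)²) + a(-480) = -214*(80 + (-14)²) + 3/(-480) = -214*(80 + 196) + 3*(-1/480) = -214*276 - 1/160 = -59064 - 1/160 = -9450241/160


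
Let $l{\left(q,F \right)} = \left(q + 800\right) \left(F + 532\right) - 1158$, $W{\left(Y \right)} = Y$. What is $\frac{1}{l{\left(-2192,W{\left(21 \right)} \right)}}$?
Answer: $- \frac{1}{770934} \approx -1.2971 \cdot 10^{-6}$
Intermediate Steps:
$l{\left(q,F \right)} = -1158 + \left(532 + F\right) \left(800 + q\right)$ ($l{\left(q,F \right)} = \left(800 + q\right) \left(532 + F\right) - 1158 = \left(532 + F\right) \left(800 + q\right) - 1158 = -1158 + \left(532 + F\right) \left(800 + q\right)$)
$\frac{1}{l{\left(-2192,W{\left(21 \right)} \right)}} = \frac{1}{424442 + 532 \left(-2192\right) + 800 \cdot 21 + 21 \left(-2192\right)} = \frac{1}{424442 - 1166144 + 16800 - 46032} = \frac{1}{-770934} = - \frac{1}{770934}$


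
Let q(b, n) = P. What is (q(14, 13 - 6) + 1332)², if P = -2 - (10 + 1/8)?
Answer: 111492481/64 ≈ 1.7421e+6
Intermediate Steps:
P = -97/8 (P = -2 - (10 + ⅛) = -2 - 1*81/8 = -2 - 81/8 = -97/8 ≈ -12.125)
q(b, n) = -97/8
(q(14, 13 - 6) + 1332)² = (-97/8 + 1332)² = (10559/8)² = 111492481/64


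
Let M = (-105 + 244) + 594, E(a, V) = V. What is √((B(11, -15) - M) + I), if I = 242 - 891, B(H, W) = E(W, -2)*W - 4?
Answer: 2*I*√339 ≈ 36.824*I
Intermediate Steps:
B(H, W) = -4 - 2*W (B(H, W) = -2*W - 4 = -4 - 2*W)
M = 733 (M = 139 + 594 = 733)
I = -649
√((B(11, -15) - M) + I) = √(((-4 - 2*(-15)) - 1*733) - 649) = √(((-4 + 30) - 733) - 649) = √((26 - 733) - 649) = √(-707 - 649) = √(-1356) = 2*I*√339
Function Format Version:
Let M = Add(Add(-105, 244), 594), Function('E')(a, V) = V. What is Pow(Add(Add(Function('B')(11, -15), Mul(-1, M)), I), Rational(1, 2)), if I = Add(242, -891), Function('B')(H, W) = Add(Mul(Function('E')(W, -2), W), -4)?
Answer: Mul(2, I, Pow(339, Rational(1, 2))) ≈ Mul(36.824, I)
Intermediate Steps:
Function('B')(H, W) = Add(-4, Mul(-2, W)) (Function('B')(H, W) = Add(Mul(-2, W), -4) = Add(-4, Mul(-2, W)))
M = 733 (M = Add(139, 594) = 733)
I = -649
Pow(Add(Add(Function('B')(11, -15), Mul(-1, M)), I), Rational(1, 2)) = Pow(Add(Add(Add(-4, Mul(-2, -15)), Mul(-1, 733)), -649), Rational(1, 2)) = Pow(Add(Add(Add(-4, 30), -733), -649), Rational(1, 2)) = Pow(Add(Add(26, -733), -649), Rational(1, 2)) = Pow(Add(-707, -649), Rational(1, 2)) = Pow(-1356, Rational(1, 2)) = Mul(2, I, Pow(339, Rational(1, 2)))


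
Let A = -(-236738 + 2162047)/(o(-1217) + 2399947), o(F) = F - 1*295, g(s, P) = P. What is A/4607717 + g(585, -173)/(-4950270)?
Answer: 29266858195037/841645645876237410 ≈ 3.4773e-5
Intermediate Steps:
o(F) = -295 + F (o(F) = F - 295 = -295 + F)
A = -1925309/2398435 (A = -(-236738 + 2162047)/((-295 - 1217) + 2399947) = -1925309/(-1512 + 2399947) = -1925309/2398435 ≈ -0.80274)
A/4607717 + g(585, -173)/(-4950270) = -1925309/2398435/4607717 - 173/(-4950270) = -1925309/2398435*1/4607717 - 173*(-1/4950270) = -1925309/11051309722895 + 173/4950270 = 29266858195037/841645645876237410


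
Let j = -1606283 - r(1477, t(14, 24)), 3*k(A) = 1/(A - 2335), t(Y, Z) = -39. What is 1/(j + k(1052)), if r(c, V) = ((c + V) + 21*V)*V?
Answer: -3849/6089664559 ≈ -6.3205e-7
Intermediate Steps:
k(A) = 1/(3*(-2335 + A)) (k(A) = 1/(3*(A - 2335)) = 1/(3*(-2335 + A)))
r(c, V) = V*(c + 22*V) (r(c, V) = ((V + c) + 21*V)*V = (c + 22*V)*V = V*(c + 22*V))
j = -1582142 (j = -1606283 - (-39)*(1477 + 22*(-39)) = -1606283 - (-39)*(1477 - 858) = -1606283 - (-39)*619 = -1606283 - 1*(-24141) = -1606283 + 24141 = -1582142)
1/(j + k(1052)) = 1/(-1582142 + 1/(3*(-2335 + 1052))) = 1/(-1582142 + (⅓)/(-1283)) = 1/(-1582142 + (⅓)*(-1/1283)) = 1/(-1582142 - 1/3849) = 1/(-6089664559/3849) = -3849/6089664559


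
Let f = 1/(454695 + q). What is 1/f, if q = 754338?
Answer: 1209033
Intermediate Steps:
f = 1/1209033 (f = 1/(454695 + 754338) = 1/1209033 ≈ 8.2711e-7)
1/f = 1/(1/1209033) = 1209033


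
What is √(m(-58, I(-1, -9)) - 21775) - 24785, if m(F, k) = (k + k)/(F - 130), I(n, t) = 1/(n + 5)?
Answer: -24785 + I*√769615694/188 ≈ -24785.0 + 147.56*I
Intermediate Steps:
I(n, t) = 1/(5 + n)
m(F, k) = 2*k/(-130 + F) (m(F, k) = (2*k)/(-130 + F) = 2*k/(-130 + F))
√(m(-58, I(-1, -9)) - 21775) - 24785 = √(2/((5 - 1)*(-130 - 58)) - 21775) - 24785 = √(2/(4*(-188)) - 21775) - 24785 = √(2*(¼)*(-1/188) - 21775) - 24785 = √(-1/376 - 21775) - 24785 = √(-8187401/376) - 24785 = I*√769615694/188 - 24785 = -24785 + I*√769615694/188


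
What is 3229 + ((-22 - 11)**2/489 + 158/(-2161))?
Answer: 1138151336/352243 ≈ 3231.2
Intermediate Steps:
3229 + ((-22 - 11)**2/489 + 158/(-2161)) = 3229 + ((-33)**2*(1/489) + 158*(-1/2161)) = 3229 + (1089*(1/489) - 158/2161) = 3229 + (363/163 - 158/2161) = 3229 + 758689/352243 = 1138151336/352243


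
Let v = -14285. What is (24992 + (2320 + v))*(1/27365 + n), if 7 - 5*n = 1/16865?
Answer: 8417088703989/461510725 ≈ 18238.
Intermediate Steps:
n = 118054/84325 (n = 7/5 - 1/5/16865 = 7/5 - 1/5*1/16865 = 7/5 - 1/84325 = 118054/84325 ≈ 1.4000)
(24992 + (2320 + v))*(1/27365 + n) = (24992 + (2320 - 14285))*(1/27365 + 118054/84325) = (24992 - 11965)*(1/27365 + 118054/84325) = 13027*(646126407/461510725) = 8417088703989/461510725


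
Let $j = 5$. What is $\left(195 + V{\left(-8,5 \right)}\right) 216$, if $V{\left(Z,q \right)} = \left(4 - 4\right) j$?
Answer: $42120$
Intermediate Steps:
$V{\left(Z,q \right)} = 0$ ($V{\left(Z,q \right)} = \left(4 - 4\right) 5 = 0 \cdot 5 = 0$)
$\left(195 + V{\left(-8,5 \right)}\right) 216 = \left(195 + 0\right) 216 = 195 \cdot 216 = 42120$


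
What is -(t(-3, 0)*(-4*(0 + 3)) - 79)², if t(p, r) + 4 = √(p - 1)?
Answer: -385 - 1488*I ≈ -385.0 - 1488.0*I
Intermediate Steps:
t(p, r) = -4 + √(-1 + p) (t(p, r) = -4 + √(p - 1) = -4 + √(-1 + p))
-(t(-3, 0)*(-4*(0 + 3)) - 79)² = -((-4 + √(-1 - 3))*(-4*(0 + 3)) - 79)² = -((-4 + √(-4))*(-4*3) - 79)² = -((-4 + 2*I)*(-12) - 79)² = -((48 - 24*I) - 79)² = -(-31 - 24*I)²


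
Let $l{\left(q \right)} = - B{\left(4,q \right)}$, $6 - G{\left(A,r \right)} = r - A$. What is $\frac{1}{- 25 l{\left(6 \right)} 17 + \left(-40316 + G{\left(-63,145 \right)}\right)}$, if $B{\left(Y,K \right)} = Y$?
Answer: $- \frac{1}{38818} \approx -2.5761 \cdot 10^{-5}$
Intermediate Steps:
$G{\left(A,r \right)} = 6 + A - r$ ($G{\left(A,r \right)} = 6 - \left(r - A\right) = 6 + \left(A - r\right) = 6 + A - r$)
$l{\left(q \right)} = -4$ ($l{\left(q \right)} = \left(-1\right) 4 = -4$)
$\frac{1}{- 25 l{\left(6 \right)} 17 + \left(-40316 + G{\left(-63,145 \right)}\right)} = \frac{1}{\left(-25\right) \left(-4\right) 17 - 40518} = \frac{1}{100 \cdot 17 - 40518} = \frac{1}{1700 - 40518} = \frac{1}{-38818} = - \frac{1}{38818}$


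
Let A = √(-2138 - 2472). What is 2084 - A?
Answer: 2084 - I*√4610 ≈ 2084.0 - 67.897*I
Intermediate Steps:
A = I*√4610 (A = √(-4610) = I*√4610 ≈ 67.897*I)
2084 - A = 2084 - I*√4610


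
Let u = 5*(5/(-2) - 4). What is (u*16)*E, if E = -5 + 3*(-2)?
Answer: 5720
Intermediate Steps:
E = -11 (E = -5 - 6 = -11)
u = -65/2 (u = 5*(5*(-½) - 4) = 5*(-5/2 - 4) = 5*(-13/2) = -65/2 ≈ -32.500)
(u*16)*E = -65/2*16*(-11) = -520*(-11) = 5720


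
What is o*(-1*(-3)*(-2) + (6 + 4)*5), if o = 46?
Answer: 2024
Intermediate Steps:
o*(-1*(-3)*(-2) + (6 + 4)*5) = 46*(-1*(-3)*(-2) + (6 + 4)*5) = 46*(3*(-2) + 10*5) = 46*(-6 + 50) = 46*44 = 2024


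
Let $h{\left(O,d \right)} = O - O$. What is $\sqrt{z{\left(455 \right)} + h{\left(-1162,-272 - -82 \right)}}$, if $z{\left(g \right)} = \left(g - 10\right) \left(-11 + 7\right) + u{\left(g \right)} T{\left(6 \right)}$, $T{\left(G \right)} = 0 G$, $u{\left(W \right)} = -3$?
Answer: $2 i \sqrt{445} \approx 42.19 i$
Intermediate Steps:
$T{\left(G \right)} = 0$
$h{\left(O,d \right)} = 0$
$z{\left(g \right)} = 40 - 4 g$ ($z{\left(g \right)} = \left(g - 10\right) \left(-11 + 7\right) - 0 = \left(-10 + g\right) \left(-4\right) + 0 = \left(40 - 4 g\right) + 0 = 40 - 4 g$)
$\sqrt{z{\left(455 \right)} + h{\left(-1162,-272 - -82 \right)}} = \sqrt{\left(40 - 1820\right) + 0} = \sqrt{-1780 + 0} = \sqrt{-1780} = 2 i \sqrt{445}$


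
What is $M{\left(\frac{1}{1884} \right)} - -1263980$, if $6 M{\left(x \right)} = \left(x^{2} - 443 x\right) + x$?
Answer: $\frac{26918647536553}{21296736} \approx 1.264 \cdot 10^{6}$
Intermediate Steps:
$M{\left(x \right)} = - \frac{221 x}{3} + \frac{x^{2}}{6}$ ($M{\left(x \right)} = \frac{\left(x^{2} - 443 x\right) + x}{6} = \frac{x^{2} - 442 x}{6} = - \frac{221 x}{3} + \frac{x^{2}}{6}$)
$M{\left(\frac{1}{1884} \right)} - -1263980 = \frac{-442 + \frac{1}{1884}}{6 \cdot 1884} - -1263980 = \frac{1}{6} \cdot \frac{1}{1884} \left(-442 + \frac{1}{1884}\right) + 1263980 = \frac{1}{6} \cdot \frac{1}{1884} \left(- \frac{832727}{1884}\right) + 1263980 = - \frac{832727}{21296736} + 1263980 = \frac{26918647536553}{21296736}$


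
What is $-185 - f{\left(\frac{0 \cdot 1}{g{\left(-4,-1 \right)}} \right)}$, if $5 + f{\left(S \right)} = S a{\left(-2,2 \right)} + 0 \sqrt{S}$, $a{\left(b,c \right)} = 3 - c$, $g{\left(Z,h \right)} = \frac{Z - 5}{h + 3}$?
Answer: $-180$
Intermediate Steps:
$g{\left(Z,h \right)} = \frac{-5 + Z}{3 + h}$
$f{\left(S \right)} = -5 + S$ ($f{\left(S \right)} = -5 + \left(S \left(3 - 2\right) + 0 \sqrt{S}\right) = -5 + \left(S \left(3 - 2\right) + 0\right) = -5 + \left(S 1 + 0\right) = -5 + \left(S + 0\right) = -5 + S$)
$-185 - f{\left(\frac{0 \cdot 1}{g{\left(-4,-1 \right)}} \right)} = -185 - \left(-5 + \frac{0 \cdot 1}{\frac{1}{3 - 1} \left(-5 - 4\right)}\right) = -185 - \left(-5 + \frac{0}{\frac{1}{2} \left(-9\right)}\right) = -185 - \left(-5 + \frac{0}{- \frac{9}{2}}\right) = -185 - \left(-5 + 0 \left(- \frac{2}{9}\right)\right) = -185 - \left(-5 + 0\right) = -185 - -5 = -185 + 5 = -180$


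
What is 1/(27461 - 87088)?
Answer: -1/59627 ≈ -1.6771e-5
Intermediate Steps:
1/(27461 - 87088) = 1/(-59627) = -1/59627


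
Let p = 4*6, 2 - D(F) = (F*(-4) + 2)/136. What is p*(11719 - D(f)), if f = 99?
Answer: 4779354/17 ≈ 2.8114e+5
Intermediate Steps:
D(F) = 135/68 + F/34 (D(F) = 2 - (F*(-4) + 2)/136 = 2 - (-4*F + 2)/136 = 2 - (2 - 4*F)/136 = 2 - (1/68 - F/34) = 2 + (-1/68 + F/34) = 135/68 + F/34)
p = 24
p*(11719 - D(f)) = 24*(11719 - (135/68 + (1/34)*99)) = 24*(11719 - (135/68 + 99/34)) = 24*(11719 - 1*333/68) = 24*(11719 - 333/68) = 24*(796559/68) = 4779354/17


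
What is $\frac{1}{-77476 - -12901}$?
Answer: $- \frac{1}{64575} \approx -1.5486 \cdot 10^{-5}$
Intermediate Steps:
$\frac{1}{-77476 - -12901} = \frac{1}{-77476 + \left(12994 - 93\right)} = \frac{1}{-77476 + 12901} = \frac{1}{-64575} = - \frac{1}{64575}$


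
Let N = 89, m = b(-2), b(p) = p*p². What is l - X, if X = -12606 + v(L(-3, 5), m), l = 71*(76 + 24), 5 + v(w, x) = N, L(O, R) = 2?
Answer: 19622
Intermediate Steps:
b(p) = p³
m = -8 (m = (-2)³ = -8)
v(w, x) = 84 (v(w, x) = -5 + 89 = 84)
l = 7100 (l = 71*100 = 7100)
X = -12522 (X = -12606 + 84 = -12522)
l - X = 7100 - 1*(-12522) = 7100 + 12522 = 19622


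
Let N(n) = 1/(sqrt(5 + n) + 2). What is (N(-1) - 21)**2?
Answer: 6889/16 ≈ 430.56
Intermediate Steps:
N(n) = 1/(2 + sqrt(5 + n))
(N(-1) - 21)**2 = (1/(2 + sqrt(5 - 1)) - 21)**2 = (1/(2 + sqrt(4)) - 21)**2 = (1/(2 + 2) - 21)**2 = (1/4 - 21)**2 = (-83/4)**2 = 6889/16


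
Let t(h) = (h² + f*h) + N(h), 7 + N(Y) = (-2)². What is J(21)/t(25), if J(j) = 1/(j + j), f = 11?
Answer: 1/37674 ≈ 2.6544e-5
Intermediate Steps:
N(Y) = -3 (N(Y) = -7 + (-2)² = -7 + 4 = -3)
J(j) = 1/(2*j)
t(h) = -3 + h² + 11*h (t(h) = (h² + 11*h) - 3 = -3 + h² + 11*h)
J(21)/t(25) = ((½)/21)/(-3 + 25² + 11*25) = ((½)*(1/21))/(-3 + 625 + 275) = (1/42)/897 = (1/42)*(1/897) = 1/37674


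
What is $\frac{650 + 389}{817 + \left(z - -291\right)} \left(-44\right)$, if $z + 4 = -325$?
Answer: $- \frac{45716}{779} \approx -58.685$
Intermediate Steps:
$z = -329$ ($z = -4 - 325 = -329$)
$\frac{650 + 389}{817 + \left(z - -291\right)} \left(-44\right) = \frac{650 + 389}{817 - 38} \left(-44\right) = \frac{1039}{817 + \left(-329 + 291\right)} \left(-44\right) = \frac{1039}{817 - 38} \left(-44\right) = \frac{1039}{779} \left(-44\right) = - \frac{45716}{779}$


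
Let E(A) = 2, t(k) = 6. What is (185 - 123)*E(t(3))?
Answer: 124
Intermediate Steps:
(185 - 123)*E(t(3)) = (185 - 123)*2 = 62*2 = 124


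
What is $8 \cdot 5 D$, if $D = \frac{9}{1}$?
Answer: $360$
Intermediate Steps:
$D = 9$ ($D = 9 \cdot 1 = 9$)
$8 \cdot 5 D = 8 \cdot 5 \cdot 9 = 40 \cdot 9 = 360$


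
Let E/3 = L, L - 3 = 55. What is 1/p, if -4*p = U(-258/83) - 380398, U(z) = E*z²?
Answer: 13778/1304489843 ≈ 1.0562e-5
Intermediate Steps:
L = 58 (L = 3 + 55 = 58)
E = 174 (E = 3*58 = 174)
U(z) = 174*z²
p = 1304489843/13778 (p = -(174*(-258/83)² - 380398)/4 = -(174*(66564/6889) - 380398)/4 = -(11582136/6889 - 380398)/4 = -¼*(-2608979686/6889) = 1304489843/13778 ≈ 94679.)
1/p = 1/(1304489843/13778) = 13778/1304489843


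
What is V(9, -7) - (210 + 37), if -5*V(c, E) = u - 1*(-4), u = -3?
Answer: -1236/5 ≈ -247.20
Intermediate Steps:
V(c, E) = -⅕ (V(c, E) = -(-3 - 1*(-4))/5 = -(-3 + 4)/5 = -⅕*1 = -⅕)
V(9, -7) - (210 + 37) = -⅕ - (210 + 37) = -⅕ - 1*247 = -⅕ - 247 = -1236/5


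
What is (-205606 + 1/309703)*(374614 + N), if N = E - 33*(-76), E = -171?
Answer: -24003031558453167/309703 ≈ -7.7503e+10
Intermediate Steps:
N = 2337 (N = -171 - 33*(-76) = -171 + 2508 = 2337)
(-205606 + 1/309703)*(374614 + N) = (-205606 + 1/309703)*(374614 + 2337) = (-205606 + 1/309703)*376951 = -63676795017/309703*376951 = -24003031558453167/309703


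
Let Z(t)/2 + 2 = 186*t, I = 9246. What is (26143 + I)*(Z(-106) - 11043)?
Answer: -1786401331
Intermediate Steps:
Z(t) = -4 + 372*t (Z(t) = -4 + 2*(186*t) = -4 + 372*t)
(26143 + I)*(Z(-106) - 11043) = (26143 + 9246)*((-4 + 372*(-106)) - 11043) = 35389*((-4 - 39432) - 11043) = 35389*(-39436 - 11043) = 35389*(-50479) = -1786401331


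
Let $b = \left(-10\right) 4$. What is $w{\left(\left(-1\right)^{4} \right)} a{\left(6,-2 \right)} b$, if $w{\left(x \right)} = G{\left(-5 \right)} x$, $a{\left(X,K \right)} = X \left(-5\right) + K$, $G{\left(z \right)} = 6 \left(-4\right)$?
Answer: $-30720$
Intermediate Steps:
$G{\left(z \right)} = -24$
$a{\left(X,K \right)} = K - 5 X$ ($a{\left(X,K \right)} = - 5 X + K = K - 5 X$)
$w{\left(x \right)} = - 24 x$
$b = -40$
$w{\left(\left(-1\right)^{4} \right)} a{\left(6,-2 \right)} b = - 24 \left(-1\right)^{4} \left(-2 - 30\right) \left(-40\right) = \left(-24\right) 1 \left(-2 - 30\right) \left(-40\right) = \left(-24\right) \left(-32\right) \left(-40\right) = 768 \left(-40\right) = -30720$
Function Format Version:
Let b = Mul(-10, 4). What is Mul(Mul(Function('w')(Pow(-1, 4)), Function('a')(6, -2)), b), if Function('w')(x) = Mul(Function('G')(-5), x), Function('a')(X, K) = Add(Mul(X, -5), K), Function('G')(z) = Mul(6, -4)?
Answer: -30720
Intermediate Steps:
Function('G')(z) = -24
Function('a')(X, K) = Add(K, Mul(-5, X)) (Function('a')(X, K) = Add(Mul(-5, X), K) = Add(K, Mul(-5, X)))
Function('w')(x) = Mul(-24, x)
b = -40
Mul(Mul(Function('w')(Pow(-1, 4)), Function('a')(6, -2)), b) = Mul(Mul(Mul(-24, Pow(-1, 4)), Add(-2, Mul(-5, 6))), -40) = Mul(Mul(Mul(-24, 1), Add(-2, -30)), -40) = Mul(Mul(-24, -32), -40) = Mul(768, -40) = -30720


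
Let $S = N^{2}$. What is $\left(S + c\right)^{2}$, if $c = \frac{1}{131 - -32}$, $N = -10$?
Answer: $\frac{265722601}{26569} \approx 10001.0$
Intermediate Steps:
$c = \frac{1}{163}$ ($c = \frac{1}{131 + \left(-16 + 48\right)} = \frac{1}{131 + 32} = \frac{1}{163} \approx 0.006135$)
$S = 100$ ($S = \left(-10\right)^{2} = 100$)
$\left(S + c\right)^{2} = \left(100 + \frac{1}{163}\right)^{2} = \left(\frac{16301}{163}\right)^{2} = \frac{265722601}{26569}$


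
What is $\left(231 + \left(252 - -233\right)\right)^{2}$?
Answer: $512656$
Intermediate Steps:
$\left(231 + \left(252 - -233\right)\right)^{2} = \left(231 + \left(252 + 233\right)\right)^{2} = \left(231 + 485\right)^{2} = 716^{2} = 512656$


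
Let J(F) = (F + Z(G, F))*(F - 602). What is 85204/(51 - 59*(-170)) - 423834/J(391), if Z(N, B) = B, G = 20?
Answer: 539161793/48923093 ≈ 11.021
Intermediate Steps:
J(F) = 2*F*(-602 + F) (J(F) = (F + F)*(F - 602) = (2*F)*(-602 + F) = 2*F*(-602 + F))
85204/(51 - 59*(-170)) - 423834/J(391) = 85204/(51 - 59*(-170)) - 423834*1/(782*(-602 + 391)) = 85204/(51 + 10030) - 423834/(2*391*(-211)) = 85204/10081 - 423834/(-165002) = 85204*(1/10081) - 423834*(-1/165002) = 5012/593 + 211917/82501 = 539161793/48923093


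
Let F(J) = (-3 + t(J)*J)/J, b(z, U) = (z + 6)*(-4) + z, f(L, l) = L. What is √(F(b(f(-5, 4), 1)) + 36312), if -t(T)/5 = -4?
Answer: √326991/3 ≈ 190.61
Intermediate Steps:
t(T) = 20 (t(T) = -5*(-4) = 20)
b(z, U) = -24 - 3*z (b(z, U) = (6 + z)*(-4) + z = (-24 - 4*z) + z = -24 - 3*z)
F(J) = (-3 + 20*J)/J
√(F(b(f(-5, 4), 1)) + 36312) = √((20 - 3/(-24 - 3*(-5))) + 36312) = √((20 - 3/(-24 + 15)) + 36312) = √((20 - 3/(-9)) + 36312) = √((20 - 3*(-⅑)) + 36312) = √((20 + ⅓) + 36312) = √(61/3 + 36312) = √(108997/3) = √326991/3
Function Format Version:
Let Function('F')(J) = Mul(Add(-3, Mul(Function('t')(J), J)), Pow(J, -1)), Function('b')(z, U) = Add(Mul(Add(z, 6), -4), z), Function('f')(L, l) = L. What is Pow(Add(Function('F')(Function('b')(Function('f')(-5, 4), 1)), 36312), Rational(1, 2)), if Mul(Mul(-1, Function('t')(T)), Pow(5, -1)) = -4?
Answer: Mul(Rational(1, 3), Pow(326991, Rational(1, 2))) ≈ 190.61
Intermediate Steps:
Function('t')(T) = 20 (Function('t')(T) = Mul(-5, -4) = 20)
Function('b')(z, U) = Add(-24, Mul(-3, z)) (Function('b')(z, U) = Add(Mul(Add(6, z), -4), z) = Add(Add(-24, Mul(-4, z)), z) = Add(-24, Mul(-3, z)))
Function('F')(J) = Mul(Pow(J, -1), Add(-3, Mul(20, J))) (Function('F')(J) = Mul(Add(-3, Mul(20, J)), Pow(J, -1)) = Mul(Pow(J, -1), Add(-3, Mul(20, J))))
Pow(Add(Function('F')(Function('b')(Function('f')(-5, 4), 1)), 36312), Rational(1, 2)) = Pow(Add(Add(20, Mul(-3, Pow(Add(-24, Mul(-3, -5)), -1))), 36312), Rational(1, 2)) = Pow(Add(Add(20, Mul(-3, Pow(Add(-24, 15), -1))), 36312), Rational(1, 2)) = Pow(Add(Add(20, Mul(-3, Pow(-9, -1))), 36312), Rational(1, 2)) = Pow(Add(Add(20, Mul(-3, Rational(-1, 9))), 36312), Rational(1, 2)) = Pow(Add(Add(20, Rational(1, 3)), 36312), Rational(1, 2)) = Pow(Add(Rational(61, 3), 36312), Rational(1, 2)) = Pow(Rational(108997, 3), Rational(1, 2)) = Mul(Rational(1, 3), Pow(326991, Rational(1, 2)))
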